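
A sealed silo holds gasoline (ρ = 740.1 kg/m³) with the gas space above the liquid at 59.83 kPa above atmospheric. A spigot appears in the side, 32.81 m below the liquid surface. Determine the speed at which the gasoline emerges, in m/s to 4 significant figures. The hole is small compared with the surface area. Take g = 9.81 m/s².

Take point 1 at the surface (v₁ ≈ 0) and point 2 at the hole (at atmospheric pressure). Bernoulli: P₁ + ρg h = P_atm + ½ρv₂².
With P₁ − P_atm = 59830 Pa, v₂ = √(2gh + 2ΔP/ρ) = √(2·9.81·32.81 + 2·59830/740.1) = 28.38 m/s.

v ≈ 28.38 m/s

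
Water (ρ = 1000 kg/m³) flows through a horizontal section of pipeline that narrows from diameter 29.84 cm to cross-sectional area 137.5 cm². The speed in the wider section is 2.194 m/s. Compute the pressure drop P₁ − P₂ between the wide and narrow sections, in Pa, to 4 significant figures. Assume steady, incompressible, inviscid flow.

59850 Pa

Mass conservation (A₁v₁ = A₂v₂) gives v₂ = 2.194 × 699.3/137.5 = 11.16 m/s.
Bernoulli (h₁ = h₂): P₁ − P₂ = ½ρ(v₂² − v₁²).
P₁ − P₂ = ½·1000·(11.16² − 2.194²) = ½·1000·119.7 = 59850 Pa.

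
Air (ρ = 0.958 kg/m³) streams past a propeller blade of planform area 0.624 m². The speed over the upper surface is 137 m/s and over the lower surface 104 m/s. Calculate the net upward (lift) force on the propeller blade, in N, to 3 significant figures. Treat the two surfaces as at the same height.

F = 2380 N

From P + ½ρv² = const at equal height, P_low − P_up = ½ρ(v_up² − v_low²).
ΔP = ½·0.958·(137² − 104²) = 3810 Pa.
Lift = ΔP · A = 3810 × 0.624 = 2380 N.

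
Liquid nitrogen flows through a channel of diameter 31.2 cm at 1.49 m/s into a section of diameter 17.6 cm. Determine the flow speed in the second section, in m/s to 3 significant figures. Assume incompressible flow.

Continuity gives A₁v₁ = A₂v₂, so v₂ = (765 cm²)/(243 cm²) × 1.49 m/s = 4.68 m/s.

v₂ ≈ 4.68 m/s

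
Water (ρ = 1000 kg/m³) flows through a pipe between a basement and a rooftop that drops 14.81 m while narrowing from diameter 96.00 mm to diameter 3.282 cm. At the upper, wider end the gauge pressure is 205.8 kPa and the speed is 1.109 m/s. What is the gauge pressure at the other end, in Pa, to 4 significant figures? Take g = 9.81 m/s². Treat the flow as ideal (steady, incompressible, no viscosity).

The volume flow rate is constant, so v₂ = (A₁/A₂)v₁ = (72.38/8.460)·1.109 = 9.488 m/s.
Applying Bernoulli between the two ends and solving for P₂: P₂ = P₁ + ½ρ(v₁² − v₂²) − ρgΔh.
P₂ = 205800 + ½·1000·(1.109² − 9.488²) − 1000·9.81·(−14.81) = 205800 + (-44400) − (-145300) = 306700 Pa.

306700 Pa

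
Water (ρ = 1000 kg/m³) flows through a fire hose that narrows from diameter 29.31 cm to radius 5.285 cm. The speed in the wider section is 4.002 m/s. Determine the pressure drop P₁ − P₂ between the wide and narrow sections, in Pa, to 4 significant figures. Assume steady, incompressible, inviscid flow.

The volume flow rate is constant, so v₂ = (A₁/A₂)v₁ = (674.7/87.75)·4.002 = 30.77 m/s.
Along the horizontal streamline, P + ½ρv² is constant.
P₁ − P₂ = ½·1000·(30.77² − 4.002²) = ½·1000·930.9 = 465500 Pa.

ΔP ≈ 465500 Pa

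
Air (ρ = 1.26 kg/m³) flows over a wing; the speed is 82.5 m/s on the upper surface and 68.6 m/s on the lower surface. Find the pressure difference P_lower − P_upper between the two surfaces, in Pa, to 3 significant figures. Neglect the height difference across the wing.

With negligible Δh, P + ½ρv² is constant, so P_low − P_up = ½ρ(v_up² − v_low²).
ΔP = ½·1.26·(82.5² − 68.6²) = 1320 Pa.

1320 Pa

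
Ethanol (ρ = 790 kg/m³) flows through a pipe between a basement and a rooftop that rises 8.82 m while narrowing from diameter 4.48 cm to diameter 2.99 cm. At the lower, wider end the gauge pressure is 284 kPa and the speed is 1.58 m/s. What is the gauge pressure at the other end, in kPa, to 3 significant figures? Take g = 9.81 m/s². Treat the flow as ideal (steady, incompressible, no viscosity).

P₂ = 212 kPa

By continuity, v₂ = v₁·A₁/A₂ = 1.58·(15.8/7.02) = 3.55 m/s.
Applying Bernoulli between the two ends and solving for P₂: P₂ = P₁ + ½ρ(v₁² − v₂²) − ρgΔh.
P₂ = 284000 + ½·790·(1.58² − 3.55²) − 790·9.81·(+8.82) = 284000 + (-3980) − (68400) = 212000 Pa.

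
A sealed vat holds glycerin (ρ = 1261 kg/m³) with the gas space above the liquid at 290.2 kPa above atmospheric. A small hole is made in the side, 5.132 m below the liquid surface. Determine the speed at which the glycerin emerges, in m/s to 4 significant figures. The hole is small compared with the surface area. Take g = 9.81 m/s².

Take point 1 at the surface (v₁ ≈ 0) and point 2 at the hole (at atmospheric pressure). Bernoulli: P₁ + ρg h = P_atm + ½ρv₂².
With P₁ − P_atm = 290200 Pa, v₂ = √(2gh + 2ΔP/ρ) = √(2·9.81·5.132 + 2·290200/1261) = 23.68 m/s.

23.68 m/s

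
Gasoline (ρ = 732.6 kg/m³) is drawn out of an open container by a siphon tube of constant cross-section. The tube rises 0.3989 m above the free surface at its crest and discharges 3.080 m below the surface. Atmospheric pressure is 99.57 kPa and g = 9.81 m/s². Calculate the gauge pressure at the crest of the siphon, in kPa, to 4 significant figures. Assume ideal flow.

-25.00 kPa

The outlet speed comes from Torricelli: v = √(2g·3.080) = 7.774 m/s.
Continuity keeps v the same throughout the tube; from surface to crest, P_atm + 0 = P_top + ½ρv² + ρg·h_top.
P_top = 99570 − ½·732.6·7.774² − 732.6·9.81·0.3989 = 74570 Pa. So P_gauge = P_top − P_atm = -25000 Pa.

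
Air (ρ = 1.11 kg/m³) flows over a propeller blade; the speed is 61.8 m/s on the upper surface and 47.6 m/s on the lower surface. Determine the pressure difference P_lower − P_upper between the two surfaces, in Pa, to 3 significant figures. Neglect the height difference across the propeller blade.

With negligible Δh, P + ½ρv² is constant, so P_low − P_up = ½ρ(v_up² − v_low²).
ΔP = ½·1.11·(61.8² − 47.6²) = 862 Pa.

862 Pa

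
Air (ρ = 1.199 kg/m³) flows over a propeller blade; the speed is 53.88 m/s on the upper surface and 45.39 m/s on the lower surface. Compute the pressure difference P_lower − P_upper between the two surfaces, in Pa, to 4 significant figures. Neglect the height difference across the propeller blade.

ΔP ≈ 505.3 Pa

Bernoulli (same height): P_lower − P_upper = ½ρ(v_upper² − v_lower²).
ΔP = ½·1.199·(53.88² − 45.39²) = 505.3 Pa.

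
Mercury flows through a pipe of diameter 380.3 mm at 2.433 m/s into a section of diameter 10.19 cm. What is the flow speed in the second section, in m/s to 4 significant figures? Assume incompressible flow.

Mass conservation (A₁v₁ = A₂v₂) gives v₂ = 2.433 × 1136/81.55 = 33.89 m/s.

v₂ ≈ 33.89 m/s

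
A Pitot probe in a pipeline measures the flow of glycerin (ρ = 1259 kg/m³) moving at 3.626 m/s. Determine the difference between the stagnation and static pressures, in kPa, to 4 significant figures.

8.277 kPa

The dynamic pressure equals the rise in static pressure at the stagnation point: ΔP = ½ρv².
ΔP = ½·1259·3.626² = 8277 Pa.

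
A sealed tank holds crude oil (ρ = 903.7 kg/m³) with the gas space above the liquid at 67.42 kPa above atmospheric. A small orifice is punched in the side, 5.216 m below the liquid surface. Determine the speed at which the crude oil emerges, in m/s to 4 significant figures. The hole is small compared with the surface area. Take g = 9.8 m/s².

Take point 1 at the surface (v₁ ≈ 0) and point 2 at the hole (at atmospheric pressure). Bernoulli: P₁ + ρg h = P_atm + ½ρv₂².
With P₁ − P_atm = 67420 Pa, v₂ = √(2gh + 2ΔP/ρ) = √(2·9.8·5.216 + 2·67420/903.7) = 15.86 m/s.

v ≈ 15.86 m/s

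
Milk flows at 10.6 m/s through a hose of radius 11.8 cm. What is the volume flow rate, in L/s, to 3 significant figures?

Q = A·v = 0.0437 m² × 10.6 m/s = 0.464 m³/s.
Converting: 0.464 m³/s × 1000 = 464 L/s.

Q ≈ 464 L/s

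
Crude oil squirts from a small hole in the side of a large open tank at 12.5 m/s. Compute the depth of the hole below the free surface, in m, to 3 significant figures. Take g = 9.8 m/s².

h ≈ 7.97 m

Inverting v = √(2gh) gives h = v² / 2g.
h = 12.5²/(2·9.8) = 156/19.60 = 7.97 m.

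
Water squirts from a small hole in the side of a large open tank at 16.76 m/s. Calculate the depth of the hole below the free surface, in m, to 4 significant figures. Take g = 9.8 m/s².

Inverting v = √(2gh) gives h = v² / 2g.
h = 16.76²/(2·9.8) = 280.9/19.60 = 14.33 m.

h ≈ 14.33 m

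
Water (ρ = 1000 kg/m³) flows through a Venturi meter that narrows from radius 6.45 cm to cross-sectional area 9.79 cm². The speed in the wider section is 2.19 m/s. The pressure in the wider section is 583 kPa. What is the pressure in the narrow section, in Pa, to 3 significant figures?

Mass conservation (A₁v₁ = A₂v₂) gives v₂ = 2.19 × 131/9.79 = 29.2 m/s.
With no height change, Bernoulli's equation is P₁ + ½ρv₁² = P₂ + ½ρv₂².
P₂ = P₁ − ½ρ(v₂² − v₁²) = 583000 − ½·1000·(29.2² − 2.19²) = 583000 − 425000 = 158000 Pa.

P₂ ≈ 158000 Pa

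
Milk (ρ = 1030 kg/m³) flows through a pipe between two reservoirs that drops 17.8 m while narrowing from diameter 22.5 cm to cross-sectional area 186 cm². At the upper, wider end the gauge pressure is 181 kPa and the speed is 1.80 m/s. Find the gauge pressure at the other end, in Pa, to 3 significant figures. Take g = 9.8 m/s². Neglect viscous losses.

P₂ ≈ 355000 Pa

The volume flow rate is constant, so v₂ = (A₁/A₂)v₁ = (398/186)·1.80 = 3.85 m/s.
Energy conservation along the streamline gives P₂ = P₁ − ½ρ(v₂² − v₁²) − ρg(h₂ − h₁).
P₂ = 181000 + ½·1030·(1.80² − 3.85²) − 1030·9.8·(−17.8) = 181000 + (-5960) − (-180000) = 355000 Pa.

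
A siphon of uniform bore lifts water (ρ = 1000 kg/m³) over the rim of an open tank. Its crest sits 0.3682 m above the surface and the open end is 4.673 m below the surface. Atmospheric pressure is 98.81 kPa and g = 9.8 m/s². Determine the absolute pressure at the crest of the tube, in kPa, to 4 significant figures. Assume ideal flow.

P_top ≈ 49.41 kPa

Bernoulli surface→outlet gives ½v² = g·h_out, so v = √(2·9.8·4.673) = 9.570 m/s.
With constant cross-section the crest speed equals v; applying Bernoulli from the surface up to the crest, P_top = P_atm − ½ρv² − ρg·h_top.
P_top = 98810 − ½·1000·9.570² − 1000·9.8·0.3682 = 49410 Pa.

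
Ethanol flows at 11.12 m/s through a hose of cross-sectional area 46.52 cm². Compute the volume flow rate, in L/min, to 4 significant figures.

Q ≈ 3104 L/min

Q = A·v = 0.004652 m² × 11.12 m/s = 0.05173 m³/s.
Converting: 0.05173 m³/s × 60000 = 3104 L/min.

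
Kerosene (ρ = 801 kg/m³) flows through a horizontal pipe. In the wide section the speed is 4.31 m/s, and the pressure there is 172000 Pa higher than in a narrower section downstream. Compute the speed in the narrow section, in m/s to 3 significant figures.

Along the level pipe P + ½ρv² is conserved, hence v₂² = v₁² + 2(P₁ − P₂)/ρ.
v₂ = √(4.31² + 2·172000/801) = √(18.6 + 429) = 21.2 m/s.

v₂ ≈ 21.2 m/s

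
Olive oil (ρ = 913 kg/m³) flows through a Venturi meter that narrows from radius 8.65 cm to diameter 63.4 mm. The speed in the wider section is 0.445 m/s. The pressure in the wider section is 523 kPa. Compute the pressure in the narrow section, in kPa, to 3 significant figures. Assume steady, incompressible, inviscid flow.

Mass conservation (A₁v₁ = A₂v₂) gives v₂ = 0.445 × 235/31.6 = 3.31 m/s.
The pipe is horizontal, so Bernoulli reduces to P₁ + ½ρv₁² = P₂ + ½ρv₂².
P₂ = P₁ − ½ρ(v₂² − v₁²) = 523000 − ½·913·(3.31² − 0.445²) = 523000 − 4920 = 518000 Pa.

P₂ ≈ 518 kPa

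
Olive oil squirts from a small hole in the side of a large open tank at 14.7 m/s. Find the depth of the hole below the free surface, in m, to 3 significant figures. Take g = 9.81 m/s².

Inverting v = √(2gh) gives h = v² / 2g.
h = 14.7²/(2·9.81) = 216/19.62 = 11.0 m.

h = 11.0 m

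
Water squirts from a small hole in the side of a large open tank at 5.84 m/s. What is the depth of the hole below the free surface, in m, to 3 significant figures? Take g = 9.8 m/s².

Inverting v = √(2gh) gives h = v² / 2g.
h = 5.84²/(2·9.8) = 34.1/19.60 = 1.74 m.

1.74 m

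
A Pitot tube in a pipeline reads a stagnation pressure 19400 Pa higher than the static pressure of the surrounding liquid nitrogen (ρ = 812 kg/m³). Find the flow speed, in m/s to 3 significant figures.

v ≈ 6.91 m/s

The dynamic pressure equals the rise in static pressure at the stagnation point: ΔP = ½ρv².
v = √(2ΔP/ρ) = √(2·19400/812) = 6.91 m/s.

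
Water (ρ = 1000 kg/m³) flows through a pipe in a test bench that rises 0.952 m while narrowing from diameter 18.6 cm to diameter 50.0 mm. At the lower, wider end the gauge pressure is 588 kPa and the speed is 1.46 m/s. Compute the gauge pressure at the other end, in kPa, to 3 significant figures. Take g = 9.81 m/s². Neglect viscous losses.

376 kPa

The volume flow rate is constant, so v₂ = (A₁/A₂)v₁ = (272/19.6)·1.46 = 20.2 m/s.
Applying Bernoulli between the two ends and solving for P₂: P₂ = P₁ + ½ρ(v₁² − v₂²) − ρgΔh.
P₂ = 588000 + ½·1000·(1.46² − 20.2²) − 1000·9.81·(+0.952) = 588000 + (-203000) − (9340) = 376000 Pa.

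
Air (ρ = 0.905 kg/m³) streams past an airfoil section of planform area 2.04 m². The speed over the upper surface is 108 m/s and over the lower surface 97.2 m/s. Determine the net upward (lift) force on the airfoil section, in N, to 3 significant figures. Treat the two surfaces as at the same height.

F ≈ 2050 N

The faster flow above has the lower pressure; Bernoulli (same height) gives ΔP = ½ρ(v_up² − v_low²).
ΔP = ½·0.905·(108² − 97.2²) = 1000 Pa.
Lift = ΔP · A = 1000 × 2.04 = 2050 N.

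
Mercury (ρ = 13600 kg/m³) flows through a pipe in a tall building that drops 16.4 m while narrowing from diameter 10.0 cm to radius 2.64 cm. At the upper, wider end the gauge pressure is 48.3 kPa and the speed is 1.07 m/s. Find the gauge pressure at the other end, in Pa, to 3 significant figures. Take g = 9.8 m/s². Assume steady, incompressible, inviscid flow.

P₂ ≈ 2140000 Pa

Mass conservation (A₁v₁ = A₂v₂) gives v₂ = 1.07 × 78.5/21.9 = 3.84 m/s.
Bernoulli: P₁ + ½ρv₁² + ρg h₁ = P₂ + ½ρv₂² + ρg h₂, so P₂ = P₁ + ½ρ(v₁² − v₂²) − ρg(h₂ − h₁).
P₂ = 48300 + ½·13600·(1.07² − 3.84²) − 13600·9.8·(−16.4) = 48300 + (-92400) − (-2190000) = 2140000 Pa.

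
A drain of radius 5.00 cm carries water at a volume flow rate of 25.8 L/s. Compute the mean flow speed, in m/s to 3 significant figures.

Q = 25.8 L/s = 0.0258 m³/s.
v = Q/A = 0.0258 / 0.00785 = 3.28 m/s.

v ≈ 3.28 m/s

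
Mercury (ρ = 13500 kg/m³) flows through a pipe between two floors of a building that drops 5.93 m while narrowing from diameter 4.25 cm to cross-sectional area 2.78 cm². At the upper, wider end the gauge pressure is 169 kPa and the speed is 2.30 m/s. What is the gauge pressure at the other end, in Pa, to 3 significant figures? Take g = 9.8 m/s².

59400 Pa

Continuity gives A₁v₁ = A₂v₂, so v₂ = (14.2 cm²)/(2.78 cm²) × 2.30 m/s = 11.7 m/s.
Bernoulli: P₁ + ½ρv₁² + ρg h₁ = P₂ + ½ρv₂² + ρg h₂, so P₂ = P₁ + ½ρ(v₁² − v₂²) − ρg(h₂ − h₁).
P₂ = 169000 + ½·13500·(2.30² − 11.7²) − 13500·9.8·(−5.93) = 169000 + (-894000) − (-785000) = 59400 Pa.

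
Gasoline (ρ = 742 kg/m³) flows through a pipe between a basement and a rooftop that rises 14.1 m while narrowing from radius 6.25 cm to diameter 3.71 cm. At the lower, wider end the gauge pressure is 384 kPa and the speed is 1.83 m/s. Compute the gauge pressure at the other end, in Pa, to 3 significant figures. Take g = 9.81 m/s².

P₂ = 122000 Pa

By continuity, v₂ = v₁·A₁/A₂ = 1.83·(123/10.8) = 20.8 m/s.
Bernoulli: P₁ + ½ρv₁² + ρg h₁ = P₂ + ½ρv₂² + ρg h₂, so P₂ = P₁ + ½ρ(v₁² − v₂²) − ρg(h₂ − h₁).
P₂ = 384000 + ½·742·(1.83² − 20.8²) − 742·9.81·(+14.1) = 384000 + (-159000) − (103000) = 122000 Pa.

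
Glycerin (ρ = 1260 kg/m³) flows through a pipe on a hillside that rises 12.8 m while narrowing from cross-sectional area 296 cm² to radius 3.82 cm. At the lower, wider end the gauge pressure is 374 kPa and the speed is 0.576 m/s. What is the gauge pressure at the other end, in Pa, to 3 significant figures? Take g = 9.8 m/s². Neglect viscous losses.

By continuity, v₂ = v₁·A₁/A₂ = 0.576·(296/45.8) = 3.72 m/s.
Applying Bernoulli between the two ends and solving for P₂: P₂ = P₁ + ½ρ(v₁² − v₂²) − ρgΔh.
P₂ = 374000 + ½·1260·(0.576² − 3.72²) − 1260·9.8·(+12.8) = 374000 + (-8500) − (158000) = 207000 Pa.

P₂ ≈ 207000 Pa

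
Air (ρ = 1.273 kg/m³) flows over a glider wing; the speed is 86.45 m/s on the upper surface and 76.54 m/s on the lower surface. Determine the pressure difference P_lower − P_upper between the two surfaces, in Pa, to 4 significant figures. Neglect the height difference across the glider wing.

Bernoulli (same height): P_lower − P_upper = ½ρ(v_upper² − v_lower²).
ΔP = ½·1.273·(86.45² − 76.54²) = 1028 Pa.

1028 Pa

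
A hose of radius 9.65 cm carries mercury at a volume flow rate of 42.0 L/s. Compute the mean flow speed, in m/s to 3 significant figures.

Q = 42.0 L/s = 0.0420 m³/s.
v = Q/A = 0.0420 / 0.0293 = 1.44 m/s.

v ≈ 1.44 m/s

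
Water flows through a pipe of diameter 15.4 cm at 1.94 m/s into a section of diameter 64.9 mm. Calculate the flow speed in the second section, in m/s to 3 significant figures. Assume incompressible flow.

v₂ ≈ 10.9 m/s

By continuity, v₂ = v₁·A₁/A₂ = 1.94·(186/33.1) = 10.9 m/s.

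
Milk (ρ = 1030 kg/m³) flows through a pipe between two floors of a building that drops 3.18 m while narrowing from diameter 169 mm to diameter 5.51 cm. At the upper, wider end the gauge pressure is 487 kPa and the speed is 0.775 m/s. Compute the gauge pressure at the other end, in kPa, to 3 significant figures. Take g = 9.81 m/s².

Continuity gives A₁v₁ = A₂v₂, so v₂ = (224 cm²)/(23.8 cm²) × 0.775 m/s = 7.29 m/s.
Bernoulli: P₁ + ½ρv₁² + ρg h₁ = P₂ + ½ρv₂² + ρg h₂, so P₂ = P₁ + ½ρ(v₁² − v₂²) − ρg(h₂ − h₁).
P₂ = 487000 + ½·1030·(0.775² − 7.29²) − 1030·9.81·(−3.18) = 487000 + (-27100) − (-32100) = 492000 Pa.

P₂ = 492 kPa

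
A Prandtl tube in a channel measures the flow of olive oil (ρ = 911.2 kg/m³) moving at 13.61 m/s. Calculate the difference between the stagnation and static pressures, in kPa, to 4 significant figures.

ΔP ≈ 84.39 kPa

At the stagnation point the flow is brought to rest, so Bernoulli gives P_stag − P_static = ½ρv².
ΔP = ½·911.2·13.61² = 84390 Pa.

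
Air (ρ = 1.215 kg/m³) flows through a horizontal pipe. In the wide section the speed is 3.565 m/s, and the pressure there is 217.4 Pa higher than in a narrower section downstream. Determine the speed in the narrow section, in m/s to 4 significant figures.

With h₁ = h₂, rearranging Bernoulli gives v₂ = √(v₁² + 2ΔP/ρ).
v₂ = √(3.565² + 2·217.4/1.215) = √(12.71 + 357.9) = 19.25 m/s.

v₂ ≈ 19.25 m/s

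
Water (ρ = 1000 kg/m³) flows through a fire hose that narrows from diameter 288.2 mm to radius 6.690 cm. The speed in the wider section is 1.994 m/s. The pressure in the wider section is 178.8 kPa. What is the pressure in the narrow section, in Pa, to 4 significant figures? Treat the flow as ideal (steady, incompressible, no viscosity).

Mass conservation (A₁v₁ = A₂v₂) gives v₂ = 1.994 × 652.3/140.6 = 9.251 m/s.
Bernoulli (h₁ = h₂): P₁ − P₂ = ½ρ(v₂² − v₁²).
P₂ = P₁ − ½ρ(v₂² − v₁²) = 178800 − ½·1000·(9.251² − 1.994²) = 178800 − 40800 = 138000 Pa.

P₂ = 138000 Pa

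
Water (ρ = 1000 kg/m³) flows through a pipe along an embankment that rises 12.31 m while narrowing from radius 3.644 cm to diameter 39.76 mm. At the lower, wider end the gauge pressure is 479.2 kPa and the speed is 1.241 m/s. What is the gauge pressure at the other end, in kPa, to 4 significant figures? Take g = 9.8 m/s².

P₂ = 350.6 kPa

Continuity gives A₁v₁ = A₂v₂, so v₂ = (41.72 cm²)/(12.42 cm²) × 1.241 m/s = 4.170 m/s.
Bernoulli: P₁ + ½ρv₁² + ρg h₁ = P₂ + ½ρv₂² + ρg h₂, so P₂ = P₁ + ½ρ(v₁² − v₂²) − ρg(h₂ − h₁).
P₂ = 479200 + ½·1000·(1.241² − 4.170²) − 1000·9.8·(+12.31) = 479200 + (-7923) − (120600) = 350600 Pa.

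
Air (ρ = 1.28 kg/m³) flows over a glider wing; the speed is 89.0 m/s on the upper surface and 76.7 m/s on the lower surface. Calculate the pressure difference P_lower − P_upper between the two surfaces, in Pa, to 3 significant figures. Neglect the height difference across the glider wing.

With negligible Δh, P + ½ρv² is constant, so P_low − P_up = ½ρ(v_up² − v_low²).
ΔP = ½·1.28·(89.0² − 76.7²) = 1300 Pa.

ΔP ≈ 1300 Pa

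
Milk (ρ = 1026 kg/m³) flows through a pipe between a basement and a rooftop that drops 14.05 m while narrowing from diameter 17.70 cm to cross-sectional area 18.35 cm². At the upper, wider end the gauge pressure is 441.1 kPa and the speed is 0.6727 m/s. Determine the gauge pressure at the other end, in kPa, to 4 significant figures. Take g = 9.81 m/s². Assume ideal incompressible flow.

541.0 kPa

Continuity gives A₁v₁ = A₂v₂, so v₂ = (246.1 cm²)/(18.35 cm²) × 0.6727 m/s = 9.020 m/s.
Bernoulli: P₁ + ½ρv₁² + ρg h₁ = P₂ + ½ρv₂² + ρg h₂, so P₂ = P₁ + ½ρ(v₁² − v₂²) − ρg(h₂ − h₁).
P₂ = 441100 + ½·1026·(0.6727² − 9.020²) − 1026·9.81·(−14.05) = 441100 + (-41510) − (-141400) = 541000 Pa.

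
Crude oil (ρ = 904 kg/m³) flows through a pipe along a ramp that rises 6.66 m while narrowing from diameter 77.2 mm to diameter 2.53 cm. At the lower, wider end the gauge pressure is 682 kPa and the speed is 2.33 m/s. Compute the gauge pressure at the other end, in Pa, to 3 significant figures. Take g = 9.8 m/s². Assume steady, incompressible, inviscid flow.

Mass conservation (A₁v₁ = A₂v₂) gives v₂ = 2.33 × 46.8/5.03 = 21.7 m/s.
Bernoulli: P₁ + ½ρv₁² + ρg h₁ = P₂ + ½ρv₂² + ρg h₂, so P₂ = P₁ + ½ρ(v₁² − v₂²) − ρg(h₂ − h₁).
P₂ = 682000 + ½·904·(2.33² − 21.7²) − 904·9.8·(+6.66) = 682000 + (-210000) − (59000) = 413000 Pa.

P₂ ≈ 413000 Pa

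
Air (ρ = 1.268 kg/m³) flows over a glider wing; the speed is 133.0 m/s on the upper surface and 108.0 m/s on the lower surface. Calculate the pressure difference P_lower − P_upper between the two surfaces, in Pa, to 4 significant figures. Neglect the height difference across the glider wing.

With negligible Δh, P + ½ρv² is constant, so P_low − P_up = ½ρ(v_up² − v_low²).
ΔP = ½·1.268·(133.0² − 108.0²) = 3820 Pa.

ΔP = 3820 Pa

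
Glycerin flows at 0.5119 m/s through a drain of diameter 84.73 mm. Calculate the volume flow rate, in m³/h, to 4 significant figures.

Q = A·v = 0.005639 m² × 0.5119 m/s = 0.002886 m³/s.
Converting: 0.002886 m³/s × 3600 = 10.39 m³/h.

Q ≈ 10.39 m³/h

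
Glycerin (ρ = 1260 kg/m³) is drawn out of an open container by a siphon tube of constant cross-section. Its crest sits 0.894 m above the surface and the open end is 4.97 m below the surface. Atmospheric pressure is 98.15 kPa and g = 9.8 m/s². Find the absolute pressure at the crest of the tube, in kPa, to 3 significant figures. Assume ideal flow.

25.7 kPa

From the surface to the outlet (both open to atmosphere, surface at rest): v = √(2g·h_out) = √(2·9.8·4.97) = 9.87 m/s.
The bore is uniform, so the speed at the crest is the same v. Bernoulli surface→crest: P_atm = P_top + ½ρv² + ρg·h_top.
P_top = 98150 − ½·1260·9.87² − 1260·9.8·0.894 = 25700 Pa.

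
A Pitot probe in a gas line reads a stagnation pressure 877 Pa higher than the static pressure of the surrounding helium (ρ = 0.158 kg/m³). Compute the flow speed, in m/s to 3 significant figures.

The dynamic pressure equals the rise in static pressure at the stagnation point: ΔP = ½ρv².
v = √(2ΔP/ρ) = √(2·877/0.158) = 105 m/s.

v = 105 m/s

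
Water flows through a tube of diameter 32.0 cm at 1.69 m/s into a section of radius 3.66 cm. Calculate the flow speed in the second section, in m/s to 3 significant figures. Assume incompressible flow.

Mass conservation (A₁v₁ = A₂v₂) gives v₂ = 1.69 × 804/42.1 = 32.3 m/s.

32.3 m/s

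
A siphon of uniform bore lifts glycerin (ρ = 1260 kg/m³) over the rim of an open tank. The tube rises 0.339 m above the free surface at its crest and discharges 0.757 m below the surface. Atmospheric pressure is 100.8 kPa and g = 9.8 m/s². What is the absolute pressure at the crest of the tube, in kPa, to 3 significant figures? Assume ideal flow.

The outlet speed comes from Torricelli: v = √(2g·0.757) = 3.85 m/s.
The bore is uniform, so the speed at the crest is the same v. Bernoulli surface→crest: P_atm = P_top + ½ρv² + ρg·h_top.
P_top = 100800 − ½·1260·3.85² − 1260·9.8·0.339 = 87300 Pa.

P_top ≈ 87.3 kPa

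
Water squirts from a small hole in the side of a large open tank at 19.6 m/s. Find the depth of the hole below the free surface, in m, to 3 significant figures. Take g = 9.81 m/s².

h ≈ 19.6 m

Inverting v = √(2gh) gives h = v² / 2g.
h = 19.6²/(2·9.81) = 384/19.62 = 19.6 m.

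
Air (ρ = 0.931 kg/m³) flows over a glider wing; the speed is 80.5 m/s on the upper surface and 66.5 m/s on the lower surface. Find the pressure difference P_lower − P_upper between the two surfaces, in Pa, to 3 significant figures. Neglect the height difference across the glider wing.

With negligible Δh, P + ½ρv² is constant, so P_low − P_up = ½ρ(v_up² − v_low²).
ΔP = ½·0.931·(80.5² − 66.5²) = 958 Pa.

958 Pa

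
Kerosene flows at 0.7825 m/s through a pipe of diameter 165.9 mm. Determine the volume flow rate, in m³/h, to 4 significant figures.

Q ≈ 60.89 m³/h

Q = A·v = 0.02162 m² × 0.7825 m/s = 0.01691 m³/s.
Converting: 0.01691 m³/s × 3600 = 60.89 m³/h.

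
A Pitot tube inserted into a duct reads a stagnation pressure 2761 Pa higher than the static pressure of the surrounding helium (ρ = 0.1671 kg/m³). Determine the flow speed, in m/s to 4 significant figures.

v ≈ 181.8 m/s

The dynamic pressure equals the rise in static pressure at the stagnation point: ΔP = ½ρv².
v = √(2ΔP/ρ) = √(2·2761/0.1671) = 181.8 m/s.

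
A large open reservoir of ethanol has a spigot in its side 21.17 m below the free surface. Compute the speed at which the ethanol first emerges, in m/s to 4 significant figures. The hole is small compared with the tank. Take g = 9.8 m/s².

With the surface at rest and both surface and jet at atmospheric pressure, Bernoulli gives ρg h = ½ρv², so v = √(2gh) = √(2·9.8·21.17) = 20.37 m/s.

20.37 m/s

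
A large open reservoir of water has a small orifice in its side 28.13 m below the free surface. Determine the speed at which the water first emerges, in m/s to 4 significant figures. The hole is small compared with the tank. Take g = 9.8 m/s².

The surface is effectively still and both ends are open, so ½v² = gh and v = √(2·9.8·28.13) = 23.48 m/s.

23.48 m/s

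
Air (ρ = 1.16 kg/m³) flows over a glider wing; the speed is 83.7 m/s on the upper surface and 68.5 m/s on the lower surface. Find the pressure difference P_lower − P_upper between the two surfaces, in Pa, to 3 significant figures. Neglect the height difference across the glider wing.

Bernoulli (same height): P_lower − P_upper = ½ρ(v_upper² − v_lower²).
ΔP = ½·1.16·(83.7² − 68.5²) = 1340 Pa.

ΔP = 1340 Pa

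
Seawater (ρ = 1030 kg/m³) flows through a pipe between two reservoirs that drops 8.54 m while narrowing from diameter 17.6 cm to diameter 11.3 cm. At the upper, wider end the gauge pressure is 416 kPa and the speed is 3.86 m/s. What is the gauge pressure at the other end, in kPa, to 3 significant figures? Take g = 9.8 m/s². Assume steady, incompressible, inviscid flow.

Mass conservation (A₁v₁ = A₂v₂) gives v₂ = 3.86 × 243/100 = 9.36 m/s.
Energy conservation along the streamline gives P₂ = P₁ − ½ρ(v₂² − v₁²) − ρg(h₂ − h₁).
P₂ = 416000 + ½·1030·(3.86² − 9.36²) − 1030·9.8·(−8.54) = 416000 + (-37500) − (-86200) = 465000 Pa.

P₂ ≈ 465 kPa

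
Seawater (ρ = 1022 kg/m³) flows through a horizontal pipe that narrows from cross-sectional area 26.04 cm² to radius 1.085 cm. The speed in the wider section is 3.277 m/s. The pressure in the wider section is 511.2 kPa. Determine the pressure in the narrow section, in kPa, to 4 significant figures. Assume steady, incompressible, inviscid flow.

P₂ = 244.6 kPa

By continuity, v₂ = v₁·A₁/A₂ = 3.277·(26.04/3.698) = 23.07 m/s.
The pipe is horizontal, so Bernoulli reduces to P₁ + ½ρv₁² = P₂ + ½ρv₂².
P₂ = P₁ − ½ρ(v₂² − v₁²) = 511200 − ½·1022·(23.07² − 3.277²) = 511200 − 266600 = 244600 Pa.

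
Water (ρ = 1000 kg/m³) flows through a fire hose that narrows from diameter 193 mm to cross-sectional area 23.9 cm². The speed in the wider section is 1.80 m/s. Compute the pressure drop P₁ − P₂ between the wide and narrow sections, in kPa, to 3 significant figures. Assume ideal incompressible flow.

241 kPa

The volume flow rate is constant, so v₂ = (A₁/A₂)v₁ = (293/23.9)·1.80 = 22.0 m/s.
Bernoulli (h₁ = h₂): P₁ − P₂ = ½ρ(v₂² − v₁²).
P₁ − P₂ = ½·1000·(22.0² − 1.80²) = ½·1000·482 = 241000 Pa.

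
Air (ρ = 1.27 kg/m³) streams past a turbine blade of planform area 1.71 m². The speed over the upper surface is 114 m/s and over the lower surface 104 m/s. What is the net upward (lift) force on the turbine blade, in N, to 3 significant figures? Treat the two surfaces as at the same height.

F = 2370 N

With equal heights on the two surfaces, Bernoulli gives P_lower − P_upper = ½ρ(v_upper² − v_lower²).
ΔP = ½·1.27·(114² − 104²) = 1380 Pa.
Lift = ΔP · A = 1380 × 1.71 = 2370 N.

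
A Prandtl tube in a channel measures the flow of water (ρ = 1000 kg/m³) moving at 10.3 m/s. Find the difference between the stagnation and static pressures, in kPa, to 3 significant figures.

ΔP ≈ 53.0 kPa

At the stagnation point the flow is brought to rest, so Bernoulli gives P_stag − P_static = ½ρv².
ΔP = ½·1000·10.3² = 53000 Pa.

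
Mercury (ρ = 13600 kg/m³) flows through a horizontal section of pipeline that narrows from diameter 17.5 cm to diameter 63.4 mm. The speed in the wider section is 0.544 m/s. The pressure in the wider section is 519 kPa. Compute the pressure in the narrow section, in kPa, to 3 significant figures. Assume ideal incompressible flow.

By continuity, v₂ = v₁·A₁/A₂ = 0.544·(241/31.6) = 4.14 m/s.
Along the horizontal streamline, P + ½ρv² is constant.
P₂ = P₁ − ½ρ(v₂² − v₁²) = 519000 − ½·13600·(4.14² − 0.544²) = 519000 − 115000 = 404000 Pa.

P₂ = 404 kPa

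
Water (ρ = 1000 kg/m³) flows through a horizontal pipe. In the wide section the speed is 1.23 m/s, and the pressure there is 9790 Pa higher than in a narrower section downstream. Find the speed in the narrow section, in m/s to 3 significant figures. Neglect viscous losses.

Along the level pipe P + ½ρv² is conserved, hence v₂² = v₁² + 2(P₁ − P₂)/ρ.
v₂ = √(1.23² + 2·9790/1000) = √(1.51 + 19.6) = 4.59 m/s.

v₂ = 4.59 m/s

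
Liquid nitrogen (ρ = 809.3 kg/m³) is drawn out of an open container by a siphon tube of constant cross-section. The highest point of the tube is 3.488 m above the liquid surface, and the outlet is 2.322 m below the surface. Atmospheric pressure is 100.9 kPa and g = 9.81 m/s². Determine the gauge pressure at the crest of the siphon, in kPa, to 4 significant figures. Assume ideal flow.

P_gauge ≈ -46.13 kPa

From the surface to the outlet (both open to atmosphere, surface at rest): v = √(2g·h_out) = √(2·9.81·2.322) = 6.750 m/s.
With constant cross-section the crest speed equals v; applying Bernoulli from the surface up to the crest, P_top = P_atm − ½ρv² − ρg·h_top.
P_top = 100900 − ½·809.3·6.750² − 809.3·9.81·3.488 = 54770 Pa. So P_gauge = P_top − P_atm = -46130 Pa.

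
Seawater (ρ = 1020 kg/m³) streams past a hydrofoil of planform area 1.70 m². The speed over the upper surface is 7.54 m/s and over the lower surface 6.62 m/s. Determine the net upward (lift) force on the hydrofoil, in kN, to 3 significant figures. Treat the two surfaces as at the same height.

F = 11.3 kN

The faster flow above has the lower pressure; Bernoulli (same height) gives ΔP = ½ρ(v_up² − v_low²).
ΔP = ½·1020·(7.54² − 6.62²) = 6640 Pa.
Lift = ΔP · A = 6640 × 1.70 = 11300 N.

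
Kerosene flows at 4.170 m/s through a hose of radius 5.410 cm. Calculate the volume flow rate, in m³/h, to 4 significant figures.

Q = A·v = 0.009195 m² × 4.170 m/s = 0.03834 m³/s.
Converting: 0.03834 m³/s × 3600 = 138.0 m³/h.

Q ≈ 138.0 m³/h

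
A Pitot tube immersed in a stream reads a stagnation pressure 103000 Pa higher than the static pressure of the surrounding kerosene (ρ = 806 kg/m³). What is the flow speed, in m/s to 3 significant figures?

16.0 m/s

At the stagnation point the flow is brought to rest, so Bernoulli gives P_stag − P_static = ½ρv².
v = √(2ΔP/ρ) = √(2·103000/806) = 16.0 m/s.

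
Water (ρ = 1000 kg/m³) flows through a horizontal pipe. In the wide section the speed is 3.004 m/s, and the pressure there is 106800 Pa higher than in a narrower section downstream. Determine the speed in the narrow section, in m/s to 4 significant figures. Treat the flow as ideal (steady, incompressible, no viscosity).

v₂ ≈ 14.92 m/s

Along the level pipe P + ½ρv² is conserved, hence v₂² = v₁² + 2(P₁ − P₂)/ρ.
v₂ = √(3.004² + 2·106800/1000) = √(9.024 + 213.6) = 14.92 m/s.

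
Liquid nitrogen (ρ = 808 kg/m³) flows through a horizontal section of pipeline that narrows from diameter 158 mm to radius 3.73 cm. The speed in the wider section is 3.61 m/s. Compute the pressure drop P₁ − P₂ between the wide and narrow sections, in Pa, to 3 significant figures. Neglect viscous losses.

Continuity gives A₁v₁ = A₂v₂, so v₂ = (196 cm²)/(43.7 cm²) × 3.61 m/s = 16.2 m/s.
With no height change, Bernoulli's equation is P₁ + ½ρv₁² = P₂ + ½ρv₂².
P₁ − P₂ = ½·808·(16.2² − 3.61²) = ½·808·249 = 101000 Pa.

101000 Pa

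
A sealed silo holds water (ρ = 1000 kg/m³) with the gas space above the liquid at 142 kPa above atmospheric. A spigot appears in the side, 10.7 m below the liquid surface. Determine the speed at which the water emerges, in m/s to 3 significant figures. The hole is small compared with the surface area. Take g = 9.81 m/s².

v ≈ 22.2 m/s

Take point 1 at the surface (v₁ ≈ 0) and point 2 at the hole (at atmospheric pressure). Bernoulli: P₁ + ρg h = P_atm + ½ρv₂².
With P₁ − P_atm = 142000 Pa, v₂ = √(2gh + 2ΔP/ρ) = √(2·9.81·10.7 + 2·142000/1000) = 22.2 m/s.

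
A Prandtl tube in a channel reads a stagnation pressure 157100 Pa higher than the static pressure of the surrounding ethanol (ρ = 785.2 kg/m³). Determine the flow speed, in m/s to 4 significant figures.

v ≈ 20.00 m/s

At the stagnation point the flow is brought to rest, so Bernoulli gives P_stag − P_static = ½ρv².
v = √(2ΔP/ρ) = √(2·157100/785.2) = 20.00 m/s.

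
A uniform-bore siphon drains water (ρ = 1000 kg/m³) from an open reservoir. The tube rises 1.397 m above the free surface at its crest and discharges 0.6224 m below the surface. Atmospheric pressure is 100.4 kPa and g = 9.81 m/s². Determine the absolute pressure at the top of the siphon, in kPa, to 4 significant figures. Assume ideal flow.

P_top ≈ 80.59 kPa

Bernoulli surface→outlet gives ½v² = g·h_out, so v = √(2·9.81·0.6224) = 3.494 m/s.
With constant cross-section the crest speed equals v; applying Bernoulli from the surface up to the crest, P_top = P_atm − ½ρv² − ρg·h_top.
P_top = 100400 − ½·1000·3.494² − 1000·9.81·1.397 = 80590 Pa.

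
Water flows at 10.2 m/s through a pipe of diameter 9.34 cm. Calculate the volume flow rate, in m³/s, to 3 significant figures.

Q = A·v = 0.00685 m² × 10.2 m/s = 0.0699 m³/s.

Q ≈ 0.0699 m³/s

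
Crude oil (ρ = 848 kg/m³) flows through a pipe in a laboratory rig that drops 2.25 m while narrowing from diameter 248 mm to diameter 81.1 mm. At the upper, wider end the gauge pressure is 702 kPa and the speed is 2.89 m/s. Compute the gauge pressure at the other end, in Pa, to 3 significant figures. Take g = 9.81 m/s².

The volume flow rate is constant, so v₂ = (A₁/A₂)v₁ = (483/51.7)·2.89 = 27.0 m/s.
Applying Bernoulli between the two ends and solving for P₂: P₂ = P₁ + ½ρ(v₁² − v₂²) − ρgΔh.
P₂ = 702000 + ½·848·(2.89² − 27.0²) − 848·9.81·(−2.25) = 702000 + (-306000) − (-18700) = 415000 Pa.

P₂ ≈ 415000 Pa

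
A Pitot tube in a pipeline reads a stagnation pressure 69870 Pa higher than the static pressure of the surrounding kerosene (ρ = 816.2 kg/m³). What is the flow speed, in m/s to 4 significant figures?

The dynamic pressure equals the rise in static pressure at the stagnation point: ΔP = ½ρv².
v = √(2ΔP/ρ) = √(2·69870/816.2) = 13.08 m/s.

v ≈ 13.08 m/s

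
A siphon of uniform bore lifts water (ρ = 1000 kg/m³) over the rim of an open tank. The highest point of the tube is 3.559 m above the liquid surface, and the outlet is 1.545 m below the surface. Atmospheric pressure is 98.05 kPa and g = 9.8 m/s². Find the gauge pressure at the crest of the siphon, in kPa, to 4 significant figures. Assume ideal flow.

P_gauge ≈ -50.02 kPa

The outlet speed comes from Torricelli: v = √(2g·1.545) = 5.503 m/s.
The bore is uniform, so the speed at the crest is the same v. Bernoulli surface→crest: P_atm = P_top + ½ρv² + ρg·h_top.
P_top = 98050 − ½·1000·5.503² − 1000·9.8·3.559 = 48030 Pa. So P_gauge = P_top − P_atm = -50020 Pa.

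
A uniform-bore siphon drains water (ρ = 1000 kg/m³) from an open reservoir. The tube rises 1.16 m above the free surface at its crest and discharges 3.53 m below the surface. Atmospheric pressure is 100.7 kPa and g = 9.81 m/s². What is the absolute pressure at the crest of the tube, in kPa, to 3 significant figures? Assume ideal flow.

From the surface to the outlet (both open to atmosphere, surface at rest): v = √(2g·h_out) = √(2·9.81·3.53) = 8.32 m/s.
With constant cross-section the crest speed equals v; applying Bernoulli from the surface up to the crest, P_top = P_atm − ½ρv² − ρg·h_top.
P_top = 100700 − ½·1000·8.32² − 1000·9.81·1.16 = 54700 Pa.

P_top = 54.7 kPa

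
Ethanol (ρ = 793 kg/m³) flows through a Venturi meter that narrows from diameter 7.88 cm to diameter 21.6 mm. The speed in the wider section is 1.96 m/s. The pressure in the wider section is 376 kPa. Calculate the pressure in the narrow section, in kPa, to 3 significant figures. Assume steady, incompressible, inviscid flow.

P₂ = 108 kPa

The volume flow rate is constant, so v₂ = (A₁/A₂)v₁ = (48.8/3.66)·1.96 = 26.1 m/s.
The pipe is horizontal, so Bernoulli reduces to P₁ + ½ρv₁² = P₂ + ½ρv₂².
P₂ = P₁ − ½ρ(v₂² − v₁²) = 376000 − ½·793·(26.1² − 1.96²) = 376000 − 268000 = 108000 Pa.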